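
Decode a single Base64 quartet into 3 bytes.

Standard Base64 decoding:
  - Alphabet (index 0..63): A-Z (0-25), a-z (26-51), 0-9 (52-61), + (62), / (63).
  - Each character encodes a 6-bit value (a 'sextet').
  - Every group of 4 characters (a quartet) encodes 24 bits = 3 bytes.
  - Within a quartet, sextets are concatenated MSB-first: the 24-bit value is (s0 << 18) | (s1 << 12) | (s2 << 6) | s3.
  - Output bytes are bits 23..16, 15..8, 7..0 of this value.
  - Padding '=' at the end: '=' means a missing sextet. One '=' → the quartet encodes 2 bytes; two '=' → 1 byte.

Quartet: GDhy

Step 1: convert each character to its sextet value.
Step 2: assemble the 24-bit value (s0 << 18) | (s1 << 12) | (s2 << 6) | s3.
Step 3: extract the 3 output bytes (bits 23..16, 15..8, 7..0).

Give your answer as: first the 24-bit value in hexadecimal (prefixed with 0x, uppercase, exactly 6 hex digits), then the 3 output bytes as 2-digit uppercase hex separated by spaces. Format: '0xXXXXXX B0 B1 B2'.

Sextets: G=6, D=3, h=33, y=50
24-bit: (6<<18) | (3<<12) | (33<<6) | 50
      = 0x180000 | 0x003000 | 0x000840 | 0x000032
      = 0x183872
Bytes: (v>>16)&0xFF=18, (v>>8)&0xFF=38, v&0xFF=72

Answer: 0x183872 18 38 72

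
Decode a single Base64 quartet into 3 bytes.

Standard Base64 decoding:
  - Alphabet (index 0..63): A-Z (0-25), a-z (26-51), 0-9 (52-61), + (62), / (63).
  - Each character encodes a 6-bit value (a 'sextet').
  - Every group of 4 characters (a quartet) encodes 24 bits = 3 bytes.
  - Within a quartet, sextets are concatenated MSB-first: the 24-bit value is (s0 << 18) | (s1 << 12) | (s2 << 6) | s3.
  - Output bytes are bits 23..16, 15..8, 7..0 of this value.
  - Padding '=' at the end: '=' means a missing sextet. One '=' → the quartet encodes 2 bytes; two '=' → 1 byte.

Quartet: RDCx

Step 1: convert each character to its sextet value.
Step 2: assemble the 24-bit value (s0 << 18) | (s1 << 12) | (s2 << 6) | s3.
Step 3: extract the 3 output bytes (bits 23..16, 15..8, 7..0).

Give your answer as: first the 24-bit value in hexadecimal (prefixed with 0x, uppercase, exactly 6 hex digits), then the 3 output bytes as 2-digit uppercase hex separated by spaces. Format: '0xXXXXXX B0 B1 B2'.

Sextets: R=17, D=3, C=2, x=49
24-bit: (17<<18) | (3<<12) | (2<<6) | 49
      = 0x440000 | 0x003000 | 0x000080 | 0x000031
      = 0x4430B1
Bytes: (v>>16)&0xFF=44, (v>>8)&0xFF=30, v&0xFF=B1

Answer: 0x4430B1 44 30 B1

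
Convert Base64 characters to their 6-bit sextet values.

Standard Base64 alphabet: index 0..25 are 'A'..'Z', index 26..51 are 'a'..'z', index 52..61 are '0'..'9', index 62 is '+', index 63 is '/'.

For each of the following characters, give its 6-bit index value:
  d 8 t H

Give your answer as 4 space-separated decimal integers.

Answer: 29 60 45 7

Derivation:
'd': a..z range, 26 + ord('d') − ord('a') = 29
'8': 0..9 range, 52 + ord('8') − ord('0') = 60
't': a..z range, 26 + ord('t') − ord('a') = 45
'H': A..Z range, ord('H') − ord('A') = 7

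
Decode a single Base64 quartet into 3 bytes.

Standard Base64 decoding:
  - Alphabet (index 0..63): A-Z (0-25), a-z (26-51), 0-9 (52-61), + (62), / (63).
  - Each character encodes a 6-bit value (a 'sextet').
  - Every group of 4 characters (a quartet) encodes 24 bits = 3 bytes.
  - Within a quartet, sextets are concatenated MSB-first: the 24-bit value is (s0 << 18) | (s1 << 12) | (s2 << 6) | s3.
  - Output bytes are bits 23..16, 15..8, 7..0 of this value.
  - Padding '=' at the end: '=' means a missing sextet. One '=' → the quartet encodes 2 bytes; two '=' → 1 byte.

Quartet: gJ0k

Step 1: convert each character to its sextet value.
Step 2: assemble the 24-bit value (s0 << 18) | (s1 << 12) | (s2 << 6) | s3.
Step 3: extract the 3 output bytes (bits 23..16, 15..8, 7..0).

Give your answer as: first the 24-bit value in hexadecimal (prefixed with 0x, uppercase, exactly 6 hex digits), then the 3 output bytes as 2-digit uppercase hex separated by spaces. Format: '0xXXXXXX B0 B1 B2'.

Answer: 0x809D24 80 9D 24

Derivation:
Sextets: g=32, J=9, 0=52, k=36
24-bit: (32<<18) | (9<<12) | (52<<6) | 36
      = 0x800000 | 0x009000 | 0x000D00 | 0x000024
      = 0x809D24
Bytes: (v>>16)&0xFF=80, (v>>8)&0xFF=9D, v&0xFF=24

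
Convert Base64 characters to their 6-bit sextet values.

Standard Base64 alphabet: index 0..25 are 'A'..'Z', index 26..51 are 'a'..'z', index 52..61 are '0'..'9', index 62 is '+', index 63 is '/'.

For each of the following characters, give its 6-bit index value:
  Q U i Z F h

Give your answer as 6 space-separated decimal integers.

'Q': A..Z range, ord('Q') − ord('A') = 16
'U': A..Z range, ord('U') − ord('A') = 20
'i': a..z range, 26 + ord('i') − ord('a') = 34
'Z': A..Z range, ord('Z') − ord('A') = 25
'F': A..Z range, ord('F') − ord('A') = 5
'h': a..z range, 26 + ord('h') − ord('a') = 33

Answer: 16 20 34 25 5 33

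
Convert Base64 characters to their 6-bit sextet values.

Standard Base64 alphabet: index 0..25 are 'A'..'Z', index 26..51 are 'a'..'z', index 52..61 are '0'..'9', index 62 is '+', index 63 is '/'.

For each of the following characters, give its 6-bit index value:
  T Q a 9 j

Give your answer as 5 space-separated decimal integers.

Answer: 19 16 26 61 35

Derivation:
'T': A..Z range, ord('T') − ord('A') = 19
'Q': A..Z range, ord('Q') − ord('A') = 16
'a': a..z range, 26 + ord('a') − ord('a') = 26
'9': 0..9 range, 52 + ord('9') − ord('0') = 61
'j': a..z range, 26 + ord('j') − ord('a') = 35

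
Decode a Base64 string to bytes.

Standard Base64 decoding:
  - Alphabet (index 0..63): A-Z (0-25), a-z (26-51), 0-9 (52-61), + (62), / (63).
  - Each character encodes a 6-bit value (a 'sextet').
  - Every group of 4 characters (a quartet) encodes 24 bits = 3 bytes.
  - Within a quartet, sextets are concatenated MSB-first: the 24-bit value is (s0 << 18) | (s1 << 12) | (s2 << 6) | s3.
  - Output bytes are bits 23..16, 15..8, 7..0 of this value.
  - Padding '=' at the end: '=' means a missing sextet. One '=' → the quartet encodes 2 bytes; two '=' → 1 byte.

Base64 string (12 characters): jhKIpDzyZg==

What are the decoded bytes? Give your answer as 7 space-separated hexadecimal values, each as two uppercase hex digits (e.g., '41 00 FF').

Answer: 8E 12 88 A4 3C F2 66

Derivation:
After char 0 ('j'=35): chars_in_quartet=1 acc=0x23 bytes_emitted=0
After char 1 ('h'=33): chars_in_quartet=2 acc=0x8E1 bytes_emitted=0
After char 2 ('K'=10): chars_in_quartet=3 acc=0x2384A bytes_emitted=0
After char 3 ('I'=8): chars_in_quartet=4 acc=0x8E1288 -> emit 8E 12 88, reset; bytes_emitted=3
After char 4 ('p'=41): chars_in_quartet=1 acc=0x29 bytes_emitted=3
After char 5 ('D'=3): chars_in_quartet=2 acc=0xA43 bytes_emitted=3
After char 6 ('z'=51): chars_in_quartet=3 acc=0x290F3 bytes_emitted=3
After char 7 ('y'=50): chars_in_quartet=4 acc=0xA43CF2 -> emit A4 3C F2, reset; bytes_emitted=6
After char 8 ('Z'=25): chars_in_quartet=1 acc=0x19 bytes_emitted=6
After char 9 ('g'=32): chars_in_quartet=2 acc=0x660 bytes_emitted=6
Padding '==': partial quartet acc=0x660 -> emit 66; bytes_emitted=7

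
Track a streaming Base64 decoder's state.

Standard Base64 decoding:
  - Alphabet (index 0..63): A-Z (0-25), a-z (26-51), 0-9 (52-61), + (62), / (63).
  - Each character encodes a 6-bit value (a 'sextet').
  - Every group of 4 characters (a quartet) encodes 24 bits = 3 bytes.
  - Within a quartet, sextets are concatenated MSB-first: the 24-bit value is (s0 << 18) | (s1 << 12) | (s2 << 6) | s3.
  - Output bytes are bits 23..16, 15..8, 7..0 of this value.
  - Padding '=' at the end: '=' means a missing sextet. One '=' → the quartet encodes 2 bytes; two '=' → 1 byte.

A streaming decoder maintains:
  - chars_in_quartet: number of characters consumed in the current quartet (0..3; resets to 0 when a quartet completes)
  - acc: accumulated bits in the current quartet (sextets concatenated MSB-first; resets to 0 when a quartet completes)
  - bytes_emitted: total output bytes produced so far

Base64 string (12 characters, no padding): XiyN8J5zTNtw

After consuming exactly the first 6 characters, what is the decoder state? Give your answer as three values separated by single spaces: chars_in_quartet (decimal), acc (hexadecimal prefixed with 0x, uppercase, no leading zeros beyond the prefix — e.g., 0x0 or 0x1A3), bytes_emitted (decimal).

After char 0 ('X'=23): chars_in_quartet=1 acc=0x17 bytes_emitted=0
After char 1 ('i'=34): chars_in_quartet=2 acc=0x5E2 bytes_emitted=0
After char 2 ('y'=50): chars_in_quartet=3 acc=0x178B2 bytes_emitted=0
After char 3 ('N'=13): chars_in_quartet=4 acc=0x5E2C8D -> emit 5E 2C 8D, reset; bytes_emitted=3
After char 4 ('8'=60): chars_in_quartet=1 acc=0x3C bytes_emitted=3
After char 5 ('J'=9): chars_in_quartet=2 acc=0xF09 bytes_emitted=3

Answer: 2 0xF09 3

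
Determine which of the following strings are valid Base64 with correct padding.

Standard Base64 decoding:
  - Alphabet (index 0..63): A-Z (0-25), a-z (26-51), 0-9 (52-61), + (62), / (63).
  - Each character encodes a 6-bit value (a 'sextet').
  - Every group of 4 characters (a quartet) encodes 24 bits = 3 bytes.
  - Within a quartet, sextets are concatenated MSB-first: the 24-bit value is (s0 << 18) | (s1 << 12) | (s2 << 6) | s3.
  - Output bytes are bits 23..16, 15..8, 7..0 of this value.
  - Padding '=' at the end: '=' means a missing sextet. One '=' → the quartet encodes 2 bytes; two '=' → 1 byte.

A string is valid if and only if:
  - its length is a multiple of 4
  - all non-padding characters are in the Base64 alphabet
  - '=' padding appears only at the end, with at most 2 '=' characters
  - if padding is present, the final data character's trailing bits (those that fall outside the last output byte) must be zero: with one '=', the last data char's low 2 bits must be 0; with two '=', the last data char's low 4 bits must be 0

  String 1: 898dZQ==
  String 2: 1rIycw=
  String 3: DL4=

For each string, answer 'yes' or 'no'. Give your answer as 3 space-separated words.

Answer: yes no yes

Derivation:
String 1: '898dZQ==' → valid
String 2: '1rIycw=' → invalid (len=7 not mult of 4)
String 3: 'DL4=' → valid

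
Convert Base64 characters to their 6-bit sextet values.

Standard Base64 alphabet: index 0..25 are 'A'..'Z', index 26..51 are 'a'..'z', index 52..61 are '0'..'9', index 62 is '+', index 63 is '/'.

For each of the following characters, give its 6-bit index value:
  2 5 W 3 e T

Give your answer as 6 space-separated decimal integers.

'2': 0..9 range, 52 + ord('2') − ord('0') = 54
'5': 0..9 range, 52 + ord('5') − ord('0') = 57
'W': A..Z range, ord('W') − ord('A') = 22
'3': 0..9 range, 52 + ord('3') − ord('0') = 55
'e': a..z range, 26 + ord('e') − ord('a') = 30
'T': A..Z range, ord('T') − ord('A') = 19

Answer: 54 57 22 55 30 19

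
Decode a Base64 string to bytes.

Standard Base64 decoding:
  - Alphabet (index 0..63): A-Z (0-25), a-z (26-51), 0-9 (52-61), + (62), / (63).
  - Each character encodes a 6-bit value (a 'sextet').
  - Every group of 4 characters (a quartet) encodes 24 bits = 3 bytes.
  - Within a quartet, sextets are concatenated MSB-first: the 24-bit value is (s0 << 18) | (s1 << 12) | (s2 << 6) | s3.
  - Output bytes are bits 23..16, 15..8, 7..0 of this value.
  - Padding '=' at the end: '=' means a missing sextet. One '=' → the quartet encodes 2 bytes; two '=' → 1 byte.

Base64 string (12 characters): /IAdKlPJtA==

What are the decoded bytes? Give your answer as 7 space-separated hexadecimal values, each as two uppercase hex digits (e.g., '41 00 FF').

After char 0 ('/'=63): chars_in_quartet=1 acc=0x3F bytes_emitted=0
After char 1 ('I'=8): chars_in_quartet=2 acc=0xFC8 bytes_emitted=0
After char 2 ('A'=0): chars_in_quartet=3 acc=0x3F200 bytes_emitted=0
After char 3 ('d'=29): chars_in_quartet=4 acc=0xFC801D -> emit FC 80 1D, reset; bytes_emitted=3
After char 4 ('K'=10): chars_in_quartet=1 acc=0xA bytes_emitted=3
After char 5 ('l'=37): chars_in_quartet=2 acc=0x2A5 bytes_emitted=3
After char 6 ('P'=15): chars_in_quartet=3 acc=0xA94F bytes_emitted=3
After char 7 ('J'=9): chars_in_quartet=4 acc=0x2A53C9 -> emit 2A 53 C9, reset; bytes_emitted=6
After char 8 ('t'=45): chars_in_quartet=1 acc=0x2D bytes_emitted=6
After char 9 ('A'=0): chars_in_quartet=2 acc=0xB40 bytes_emitted=6
Padding '==': partial quartet acc=0xB40 -> emit B4; bytes_emitted=7

Answer: FC 80 1D 2A 53 C9 B4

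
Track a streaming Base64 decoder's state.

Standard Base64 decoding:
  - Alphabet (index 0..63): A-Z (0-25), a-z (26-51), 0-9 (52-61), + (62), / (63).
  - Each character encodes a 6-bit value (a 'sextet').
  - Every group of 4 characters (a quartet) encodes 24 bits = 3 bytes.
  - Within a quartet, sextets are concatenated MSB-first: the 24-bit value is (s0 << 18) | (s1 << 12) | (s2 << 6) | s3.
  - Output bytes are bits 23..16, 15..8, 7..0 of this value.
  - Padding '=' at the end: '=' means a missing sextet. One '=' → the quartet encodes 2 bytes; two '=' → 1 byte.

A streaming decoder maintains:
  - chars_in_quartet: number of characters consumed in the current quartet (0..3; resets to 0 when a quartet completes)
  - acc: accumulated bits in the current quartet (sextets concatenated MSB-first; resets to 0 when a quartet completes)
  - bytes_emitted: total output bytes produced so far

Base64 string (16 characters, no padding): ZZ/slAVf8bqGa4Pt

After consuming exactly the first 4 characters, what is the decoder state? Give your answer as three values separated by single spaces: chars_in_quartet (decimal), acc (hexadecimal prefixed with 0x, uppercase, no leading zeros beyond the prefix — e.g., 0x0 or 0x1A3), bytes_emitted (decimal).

Answer: 0 0x0 3

Derivation:
After char 0 ('Z'=25): chars_in_quartet=1 acc=0x19 bytes_emitted=0
After char 1 ('Z'=25): chars_in_quartet=2 acc=0x659 bytes_emitted=0
After char 2 ('/'=63): chars_in_quartet=3 acc=0x1967F bytes_emitted=0
After char 3 ('s'=44): chars_in_quartet=4 acc=0x659FEC -> emit 65 9F EC, reset; bytes_emitted=3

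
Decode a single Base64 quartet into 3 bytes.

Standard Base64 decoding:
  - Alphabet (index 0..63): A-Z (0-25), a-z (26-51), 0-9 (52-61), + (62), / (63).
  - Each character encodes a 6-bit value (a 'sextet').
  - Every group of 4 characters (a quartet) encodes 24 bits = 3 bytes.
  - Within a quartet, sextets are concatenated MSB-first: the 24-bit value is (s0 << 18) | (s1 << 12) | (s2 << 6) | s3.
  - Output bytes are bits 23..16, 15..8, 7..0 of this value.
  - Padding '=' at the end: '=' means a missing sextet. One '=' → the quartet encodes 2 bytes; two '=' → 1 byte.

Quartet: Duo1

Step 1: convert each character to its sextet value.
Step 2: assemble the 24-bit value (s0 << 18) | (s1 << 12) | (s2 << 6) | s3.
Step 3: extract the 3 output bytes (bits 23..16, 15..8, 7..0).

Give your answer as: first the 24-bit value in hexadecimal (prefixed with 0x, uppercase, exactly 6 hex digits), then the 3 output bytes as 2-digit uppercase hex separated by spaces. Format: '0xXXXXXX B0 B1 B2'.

Answer: 0x0EEA35 0E EA 35

Derivation:
Sextets: D=3, u=46, o=40, 1=53
24-bit: (3<<18) | (46<<12) | (40<<6) | 53
      = 0x0C0000 | 0x02E000 | 0x000A00 | 0x000035
      = 0x0EEA35
Bytes: (v>>16)&0xFF=0E, (v>>8)&0xFF=EA, v&0xFF=35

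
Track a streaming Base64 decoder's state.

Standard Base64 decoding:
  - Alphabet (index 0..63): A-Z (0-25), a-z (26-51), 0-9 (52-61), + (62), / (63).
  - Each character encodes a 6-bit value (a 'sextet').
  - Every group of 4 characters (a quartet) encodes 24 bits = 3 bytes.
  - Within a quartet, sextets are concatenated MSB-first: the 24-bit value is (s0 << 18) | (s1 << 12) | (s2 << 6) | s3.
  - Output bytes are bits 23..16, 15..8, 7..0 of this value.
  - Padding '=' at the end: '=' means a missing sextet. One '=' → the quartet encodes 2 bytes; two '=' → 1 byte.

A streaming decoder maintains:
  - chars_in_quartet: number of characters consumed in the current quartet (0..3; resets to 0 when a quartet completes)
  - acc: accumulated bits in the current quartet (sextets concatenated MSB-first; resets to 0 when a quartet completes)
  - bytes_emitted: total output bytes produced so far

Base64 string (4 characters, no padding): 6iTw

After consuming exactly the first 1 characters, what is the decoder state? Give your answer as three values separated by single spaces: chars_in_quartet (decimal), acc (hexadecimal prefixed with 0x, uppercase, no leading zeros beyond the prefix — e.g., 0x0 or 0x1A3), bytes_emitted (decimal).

Answer: 1 0x3A 0

Derivation:
After char 0 ('6'=58): chars_in_quartet=1 acc=0x3A bytes_emitted=0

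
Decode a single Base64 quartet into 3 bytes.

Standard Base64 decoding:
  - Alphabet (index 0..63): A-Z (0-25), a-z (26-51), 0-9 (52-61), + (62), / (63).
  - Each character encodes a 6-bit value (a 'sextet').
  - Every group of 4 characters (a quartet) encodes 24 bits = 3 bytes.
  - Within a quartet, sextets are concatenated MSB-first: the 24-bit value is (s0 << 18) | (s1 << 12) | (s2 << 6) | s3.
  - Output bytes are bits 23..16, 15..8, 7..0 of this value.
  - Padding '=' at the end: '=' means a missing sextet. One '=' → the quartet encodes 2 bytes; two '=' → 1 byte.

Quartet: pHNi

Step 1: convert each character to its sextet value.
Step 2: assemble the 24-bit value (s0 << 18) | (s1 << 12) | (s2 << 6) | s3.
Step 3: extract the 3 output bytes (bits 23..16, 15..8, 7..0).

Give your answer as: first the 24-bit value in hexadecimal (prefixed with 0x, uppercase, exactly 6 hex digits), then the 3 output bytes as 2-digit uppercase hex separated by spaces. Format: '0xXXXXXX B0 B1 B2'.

Answer: 0xA47362 A4 73 62

Derivation:
Sextets: p=41, H=7, N=13, i=34
24-bit: (41<<18) | (7<<12) | (13<<6) | 34
      = 0xA40000 | 0x007000 | 0x000340 | 0x000022
      = 0xA47362
Bytes: (v>>16)&0xFF=A4, (v>>8)&0xFF=73, v&0xFF=62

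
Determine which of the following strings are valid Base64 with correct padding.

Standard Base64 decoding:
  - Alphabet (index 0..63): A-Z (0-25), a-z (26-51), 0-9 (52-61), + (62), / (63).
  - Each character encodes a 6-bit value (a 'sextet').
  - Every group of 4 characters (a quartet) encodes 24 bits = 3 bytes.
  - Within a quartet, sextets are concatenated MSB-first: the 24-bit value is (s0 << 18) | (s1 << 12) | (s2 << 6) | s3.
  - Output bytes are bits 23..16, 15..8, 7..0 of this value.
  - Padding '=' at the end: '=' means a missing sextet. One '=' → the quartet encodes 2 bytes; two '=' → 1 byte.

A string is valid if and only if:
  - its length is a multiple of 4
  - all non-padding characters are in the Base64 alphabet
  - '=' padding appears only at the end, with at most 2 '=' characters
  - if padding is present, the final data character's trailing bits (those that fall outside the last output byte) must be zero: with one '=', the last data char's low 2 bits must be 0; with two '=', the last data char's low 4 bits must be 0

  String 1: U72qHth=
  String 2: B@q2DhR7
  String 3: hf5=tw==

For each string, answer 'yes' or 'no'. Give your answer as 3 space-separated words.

Answer: no no no

Derivation:
String 1: 'U72qHth=' → invalid (bad trailing bits)
String 2: 'B@q2DhR7' → invalid (bad char(s): ['@'])
String 3: 'hf5=tw==' → invalid (bad char(s): ['=']; '=' in middle)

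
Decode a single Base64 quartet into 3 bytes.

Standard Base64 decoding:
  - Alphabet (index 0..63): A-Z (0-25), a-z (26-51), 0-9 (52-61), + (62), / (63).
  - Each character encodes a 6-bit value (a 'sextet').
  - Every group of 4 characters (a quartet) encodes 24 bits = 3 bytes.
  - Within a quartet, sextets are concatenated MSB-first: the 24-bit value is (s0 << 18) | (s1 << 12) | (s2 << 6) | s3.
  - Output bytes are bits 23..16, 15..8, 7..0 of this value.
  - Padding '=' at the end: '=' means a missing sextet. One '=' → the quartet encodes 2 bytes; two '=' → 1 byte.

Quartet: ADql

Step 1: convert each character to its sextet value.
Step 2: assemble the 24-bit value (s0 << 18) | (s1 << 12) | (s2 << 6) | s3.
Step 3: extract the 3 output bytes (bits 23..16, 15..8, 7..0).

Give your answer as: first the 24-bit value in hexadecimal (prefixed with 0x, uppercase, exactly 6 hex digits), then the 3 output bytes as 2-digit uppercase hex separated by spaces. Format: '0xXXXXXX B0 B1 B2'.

Answer: 0x003AA5 00 3A A5

Derivation:
Sextets: A=0, D=3, q=42, l=37
24-bit: (0<<18) | (3<<12) | (42<<6) | 37
      = 0x000000 | 0x003000 | 0x000A80 | 0x000025
      = 0x003AA5
Bytes: (v>>16)&0xFF=00, (v>>8)&0xFF=3A, v&0xFF=A5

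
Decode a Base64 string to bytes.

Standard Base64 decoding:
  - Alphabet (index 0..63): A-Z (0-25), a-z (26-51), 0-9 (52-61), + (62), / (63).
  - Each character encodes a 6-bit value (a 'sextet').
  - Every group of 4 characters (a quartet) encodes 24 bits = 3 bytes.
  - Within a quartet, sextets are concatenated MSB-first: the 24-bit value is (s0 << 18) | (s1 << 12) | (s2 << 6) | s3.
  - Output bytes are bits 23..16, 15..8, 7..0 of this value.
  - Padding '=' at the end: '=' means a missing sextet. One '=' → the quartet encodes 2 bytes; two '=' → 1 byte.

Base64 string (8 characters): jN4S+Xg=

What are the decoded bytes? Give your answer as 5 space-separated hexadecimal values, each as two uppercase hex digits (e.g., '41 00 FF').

Answer: 8C DE 12 F9 78

Derivation:
After char 0 ('j'=35): chars_in_quartet=1 acc=0x23 bytes_emitted=0
After char 1 ('N'=13): chars_in_quartet=2 acc=0x8CD bytes_emitted=0
After char 2 ('4'=56): chars_in_quartet=3 acc=0x23378 bytes_emitted=0
After char 3 ('S'=18): chars_in_quartet=4 acc=0x8CDE12 -> emit 8C DE 12, reset; bytes_emitted=3
After char 4 ('+'=62): chars_in_quartet=1 acc=0x3E bytes_emitted=3
After char 5 ('X'=23): chars_in_quartet=2 acc=0xF97 bytes_emitted=3
After char 6 ('g'=32): chars_in_quartet=3 acc=0x3E5E0 bytes_emitted=3
Padding '=': partial quartet acc=0x3E5E0 -> emit F9 78; bytes_emitted=5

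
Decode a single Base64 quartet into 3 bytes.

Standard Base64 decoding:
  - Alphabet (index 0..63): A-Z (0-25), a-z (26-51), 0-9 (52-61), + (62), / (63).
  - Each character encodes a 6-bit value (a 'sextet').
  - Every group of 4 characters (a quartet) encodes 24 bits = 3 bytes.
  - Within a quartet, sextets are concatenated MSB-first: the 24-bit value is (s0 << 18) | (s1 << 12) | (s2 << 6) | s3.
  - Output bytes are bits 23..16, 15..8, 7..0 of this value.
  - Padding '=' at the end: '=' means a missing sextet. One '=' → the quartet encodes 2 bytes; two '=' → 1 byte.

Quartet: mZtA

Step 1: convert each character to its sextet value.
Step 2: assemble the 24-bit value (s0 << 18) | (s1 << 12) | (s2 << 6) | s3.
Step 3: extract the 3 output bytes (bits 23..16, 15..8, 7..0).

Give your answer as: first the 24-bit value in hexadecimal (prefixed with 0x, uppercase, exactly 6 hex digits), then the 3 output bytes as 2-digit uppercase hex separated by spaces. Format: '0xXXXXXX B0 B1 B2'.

Answer: 0x999B40 99 9B 40

Derivation:
Sextets: m=38, Z=25, t=45, A=0
24-bit: (38<<18) | (25<<12) | (45<<6) | 0
      = 0x980000 | 0x019000 | 0x000B40 | 0x000000
      = 0x999B40
Bytes: (v>>16)&0xFF=99, (v>>8)&0xFF=9B, v&0xFF=40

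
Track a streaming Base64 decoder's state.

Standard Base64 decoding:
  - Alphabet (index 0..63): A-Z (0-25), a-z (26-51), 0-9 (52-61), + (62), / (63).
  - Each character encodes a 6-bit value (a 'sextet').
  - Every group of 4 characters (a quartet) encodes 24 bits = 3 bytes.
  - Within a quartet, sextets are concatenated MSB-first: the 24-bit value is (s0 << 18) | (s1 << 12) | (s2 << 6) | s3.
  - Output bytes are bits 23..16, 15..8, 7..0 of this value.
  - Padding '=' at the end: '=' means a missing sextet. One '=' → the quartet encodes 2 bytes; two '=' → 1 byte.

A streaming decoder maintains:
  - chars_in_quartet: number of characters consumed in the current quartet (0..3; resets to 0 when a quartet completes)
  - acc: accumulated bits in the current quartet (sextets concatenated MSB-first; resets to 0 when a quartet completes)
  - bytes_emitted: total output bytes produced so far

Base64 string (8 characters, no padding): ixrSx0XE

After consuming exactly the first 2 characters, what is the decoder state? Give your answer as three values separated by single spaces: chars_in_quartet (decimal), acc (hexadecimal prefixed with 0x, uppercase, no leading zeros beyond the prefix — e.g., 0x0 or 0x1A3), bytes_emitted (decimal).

Answer: 2 0x8B1 0

Derivation:
After char 0 ('i'=34): chars_in_quartet=1 acc=0x22 bytes_emitted=0
After char 1 ('x'=49): chars_in_quartet=2 acc=0x8B1 bytes_emitted=0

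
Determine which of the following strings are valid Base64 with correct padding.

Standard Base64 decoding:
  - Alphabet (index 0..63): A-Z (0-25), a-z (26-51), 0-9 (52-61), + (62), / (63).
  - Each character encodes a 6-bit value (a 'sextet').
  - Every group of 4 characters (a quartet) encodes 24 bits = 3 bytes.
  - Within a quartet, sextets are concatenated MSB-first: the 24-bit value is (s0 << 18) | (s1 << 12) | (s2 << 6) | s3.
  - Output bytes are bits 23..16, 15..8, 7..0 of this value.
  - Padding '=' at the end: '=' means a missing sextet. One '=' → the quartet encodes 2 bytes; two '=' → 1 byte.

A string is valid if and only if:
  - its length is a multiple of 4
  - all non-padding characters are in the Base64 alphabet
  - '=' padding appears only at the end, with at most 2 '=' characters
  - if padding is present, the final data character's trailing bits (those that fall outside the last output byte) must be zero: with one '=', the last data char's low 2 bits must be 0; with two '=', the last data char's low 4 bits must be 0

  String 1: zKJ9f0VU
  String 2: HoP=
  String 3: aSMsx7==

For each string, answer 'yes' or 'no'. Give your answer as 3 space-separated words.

String 1: 'zKJ9f0VU' → valid
String 2: 'HoP=' → invalid (bad trailing bits)
String 3: 'aSMsx7==' → invalid (bad trailing bits)

Answer: yes no no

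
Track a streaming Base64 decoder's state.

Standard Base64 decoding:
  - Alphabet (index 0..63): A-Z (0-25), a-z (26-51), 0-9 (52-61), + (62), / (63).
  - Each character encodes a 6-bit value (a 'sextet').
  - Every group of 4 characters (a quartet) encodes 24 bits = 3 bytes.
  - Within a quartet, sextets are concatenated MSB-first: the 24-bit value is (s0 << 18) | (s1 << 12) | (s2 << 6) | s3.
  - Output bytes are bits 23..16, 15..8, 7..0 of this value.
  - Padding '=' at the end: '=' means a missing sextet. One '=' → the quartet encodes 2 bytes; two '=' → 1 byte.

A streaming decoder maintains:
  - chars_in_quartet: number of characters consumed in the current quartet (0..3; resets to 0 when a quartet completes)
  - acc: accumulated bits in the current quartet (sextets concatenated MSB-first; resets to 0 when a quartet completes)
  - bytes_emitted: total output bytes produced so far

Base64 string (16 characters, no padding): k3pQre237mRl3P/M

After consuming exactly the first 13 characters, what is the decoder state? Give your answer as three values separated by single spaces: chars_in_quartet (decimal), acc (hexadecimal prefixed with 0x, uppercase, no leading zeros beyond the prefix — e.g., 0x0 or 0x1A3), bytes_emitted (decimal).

Answer: 1 0x37 9

Derivation:
After char 0 ('k'=36): chars_in_quartet=1 acc=0x24 bytes_emitted=0
After char 1 ('3'=55): chars_in_quartet=2 acc=0x937 bytes_emitted=0
After char 2 ('p'=41): chars_in_quartet=3 acc=0x24DE9 bytes_emitted=0
After char 3 ('Q'=16): chars_in_quartet=4 acc=0x937A50 -> emit 93 7A 50, reset; bytes_emitted=3
After char 4 ('r'=43): chars_in_quartet=1 acc=0x2B bytes_emitted=3
After char 5 ('e'=30): chars_in_quartet=2 acc=0xADE bytes_emitted=3
After char 6 ('2'=54): chars_in_quartet=3 acc=0x2B7B6 bytes_emitted=3
After char 7 ('3'=55): chars_in_quartet=4 acc=0xADEDB7 -> emit AD ED B7, reset; bytes_emitted=6
After char 8 ('7'=59): chars_in_quartet=1 acc=0x3B bytes_emitted=6
After char 9 ('m'=38): chars_in_quartet=2 acc=0xEE6 bytes_emitted=6
After char 10 ('R'=17): chars_in_quartet=3 acc=0x3B991 bytes_emitted=6
After char 11 ('l'=37): chars_in_quartet=4 acc=0xEE6465 -> emit EE 64 65, reset; bytes_emitted=9
After char 12 ('3'=55): chars_in_quartet=1 acc=0x37 bytes_emitted=9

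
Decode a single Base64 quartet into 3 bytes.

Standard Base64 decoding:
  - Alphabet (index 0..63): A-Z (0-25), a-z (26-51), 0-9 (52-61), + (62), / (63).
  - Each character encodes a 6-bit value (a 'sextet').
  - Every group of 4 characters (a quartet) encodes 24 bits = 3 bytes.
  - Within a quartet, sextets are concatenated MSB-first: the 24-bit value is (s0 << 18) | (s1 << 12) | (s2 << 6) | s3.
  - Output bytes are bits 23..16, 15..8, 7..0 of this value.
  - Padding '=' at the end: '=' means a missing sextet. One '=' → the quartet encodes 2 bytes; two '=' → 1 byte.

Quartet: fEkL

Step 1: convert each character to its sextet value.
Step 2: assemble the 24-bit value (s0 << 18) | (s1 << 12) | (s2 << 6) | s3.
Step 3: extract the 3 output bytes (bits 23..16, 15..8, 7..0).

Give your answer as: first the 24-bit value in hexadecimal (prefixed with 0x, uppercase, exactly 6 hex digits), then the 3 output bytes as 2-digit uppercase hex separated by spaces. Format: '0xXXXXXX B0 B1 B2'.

Sextets: f=31, E=4, k=36, L=11
24-bit: (31<<18) | (4<<12) | (36<<6) | 11
      = 0x7C0000 | 0x004000 | 0x000900 | 0x00000B
      = 0x7C490B
Bytes: (v>>16)&0xFF=7C, (v>>8)&0xFF=49, v&0xFF=0B

Answer: 0x7C490B 7C 49 0B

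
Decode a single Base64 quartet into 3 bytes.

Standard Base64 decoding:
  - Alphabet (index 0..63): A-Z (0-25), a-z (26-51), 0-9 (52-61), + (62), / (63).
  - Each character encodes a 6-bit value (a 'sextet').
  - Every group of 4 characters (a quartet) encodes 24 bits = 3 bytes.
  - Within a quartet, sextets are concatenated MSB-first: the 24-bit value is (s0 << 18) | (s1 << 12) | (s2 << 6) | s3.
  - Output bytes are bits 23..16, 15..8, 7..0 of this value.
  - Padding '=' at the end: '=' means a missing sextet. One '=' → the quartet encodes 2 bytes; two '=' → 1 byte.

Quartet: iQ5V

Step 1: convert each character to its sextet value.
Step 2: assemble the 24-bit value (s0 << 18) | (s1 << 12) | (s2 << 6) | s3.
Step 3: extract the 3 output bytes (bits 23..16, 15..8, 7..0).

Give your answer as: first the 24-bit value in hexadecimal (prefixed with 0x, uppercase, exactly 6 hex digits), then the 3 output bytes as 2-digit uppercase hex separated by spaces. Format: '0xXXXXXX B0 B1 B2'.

Sextets: i=34, Q=16, 5=57, V=21
24-bit: (34<<18) | (16<<12) | (57<<6) | 21
      = 0x880000 | 0x010000 | 0x000E40 | 0x000015
      = 0x890E55
Bytes: (v>>16)&0xFF=89, (v>>8)&0xFF=0E, v&0xFF=55

Answer: 0x890E55 89 0E 55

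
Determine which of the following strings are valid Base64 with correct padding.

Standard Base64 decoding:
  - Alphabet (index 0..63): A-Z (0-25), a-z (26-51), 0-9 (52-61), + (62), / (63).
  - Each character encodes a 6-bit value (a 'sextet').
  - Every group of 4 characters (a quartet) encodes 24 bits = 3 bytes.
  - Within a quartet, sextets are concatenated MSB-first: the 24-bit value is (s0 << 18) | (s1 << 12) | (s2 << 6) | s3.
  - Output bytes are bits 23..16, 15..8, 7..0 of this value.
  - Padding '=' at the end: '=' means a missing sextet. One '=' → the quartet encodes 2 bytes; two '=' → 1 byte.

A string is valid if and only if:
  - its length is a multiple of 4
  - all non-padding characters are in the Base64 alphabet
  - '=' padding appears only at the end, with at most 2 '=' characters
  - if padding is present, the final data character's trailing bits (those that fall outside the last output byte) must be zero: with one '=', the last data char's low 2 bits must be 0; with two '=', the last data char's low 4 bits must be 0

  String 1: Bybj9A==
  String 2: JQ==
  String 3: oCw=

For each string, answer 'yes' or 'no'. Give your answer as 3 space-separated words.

Answer: yes yes yes

Derivation:
String 1: 'Bybj9A==' → valid
String 2: 'JQ==' → valid
String 3: 'oCw=' → valid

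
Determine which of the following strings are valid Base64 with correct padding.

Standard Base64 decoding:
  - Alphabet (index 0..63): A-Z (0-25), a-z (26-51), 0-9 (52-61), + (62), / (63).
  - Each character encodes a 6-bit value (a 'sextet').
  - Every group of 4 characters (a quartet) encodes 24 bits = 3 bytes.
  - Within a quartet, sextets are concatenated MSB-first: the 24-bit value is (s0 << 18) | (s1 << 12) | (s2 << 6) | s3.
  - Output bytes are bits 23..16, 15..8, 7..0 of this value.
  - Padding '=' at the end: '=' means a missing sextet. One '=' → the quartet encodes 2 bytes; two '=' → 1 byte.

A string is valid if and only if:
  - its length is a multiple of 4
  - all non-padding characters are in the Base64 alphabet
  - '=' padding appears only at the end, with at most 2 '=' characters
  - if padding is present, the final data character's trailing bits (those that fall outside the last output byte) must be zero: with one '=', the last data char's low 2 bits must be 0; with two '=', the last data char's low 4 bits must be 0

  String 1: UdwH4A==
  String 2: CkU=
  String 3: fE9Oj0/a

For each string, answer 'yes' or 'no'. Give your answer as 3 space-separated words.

String 1: 'UdwH4A==' → valid
String 2: 'CkU=' → valid
String 3: 'fE9Oj0/a' → valid

Answer: yes yes yes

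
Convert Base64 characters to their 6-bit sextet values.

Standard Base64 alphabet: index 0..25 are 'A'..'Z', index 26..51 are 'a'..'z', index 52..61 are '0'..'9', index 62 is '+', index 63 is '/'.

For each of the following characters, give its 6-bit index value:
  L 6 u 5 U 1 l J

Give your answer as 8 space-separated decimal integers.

'L': A..Z range, ord('L') − ord('A') = 11
'6': 0..9 range, 52 + ord('6') − ord('0') = 58
'u': a..z range, 26 + ord('u') − ord('a') = 46
'5': 0..9 range, 52 + ord('5') − ord('0') = 57
'U': A..Z range, ord('U') − ord('A') = 20
'1': 0..9 range, 52 + ord('1') − ord('0') = 53
'l': a..z range, 26 + ord('l') − ord('a') = 37
'J': A..Z range, ord('J') − ord('A') = 9

Answer: 11 58 46 57 20 53 37 9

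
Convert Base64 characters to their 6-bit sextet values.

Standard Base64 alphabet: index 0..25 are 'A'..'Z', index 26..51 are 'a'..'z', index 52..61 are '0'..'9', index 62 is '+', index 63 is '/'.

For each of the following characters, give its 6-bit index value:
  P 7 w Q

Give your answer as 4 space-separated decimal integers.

Answer: 15 59 48 16

Derivation:
'P': A..Z range, ord('P') − ord('A') = 15
'7': 0..9 range, 52 + ord('7') − ord('0') = 59
'w': a..z range, 26 + ord('w') − ord('a') = 48
'Q': A..Z range, ord('Q') − ord('A') = 16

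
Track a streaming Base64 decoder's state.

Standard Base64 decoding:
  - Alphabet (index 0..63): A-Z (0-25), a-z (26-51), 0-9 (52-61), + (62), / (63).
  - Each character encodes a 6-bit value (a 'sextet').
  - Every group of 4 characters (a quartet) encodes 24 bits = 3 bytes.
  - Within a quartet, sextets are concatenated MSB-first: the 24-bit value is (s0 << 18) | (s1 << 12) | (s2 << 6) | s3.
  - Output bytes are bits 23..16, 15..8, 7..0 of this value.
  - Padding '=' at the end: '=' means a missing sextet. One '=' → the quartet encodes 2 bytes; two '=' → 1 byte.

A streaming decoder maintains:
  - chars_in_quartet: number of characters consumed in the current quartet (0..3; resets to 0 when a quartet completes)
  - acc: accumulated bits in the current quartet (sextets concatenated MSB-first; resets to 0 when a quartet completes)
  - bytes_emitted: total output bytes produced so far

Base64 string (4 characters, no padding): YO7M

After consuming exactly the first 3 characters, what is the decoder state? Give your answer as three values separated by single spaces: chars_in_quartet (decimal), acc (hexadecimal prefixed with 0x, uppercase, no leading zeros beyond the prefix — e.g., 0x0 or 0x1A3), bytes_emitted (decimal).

After char 0 ('Y'=24): chars_in_quartet=1 acc=0x18 bytes_emitted=0
After char 1 ('O'=14): chars_in_quartet=2 acc=0x60E bytes_emitted=0
After char 2 ('7'=59): chars_in_quartet=3 acc=0x183BB bytes_emitted=0

Answer: 3 0x183BB 0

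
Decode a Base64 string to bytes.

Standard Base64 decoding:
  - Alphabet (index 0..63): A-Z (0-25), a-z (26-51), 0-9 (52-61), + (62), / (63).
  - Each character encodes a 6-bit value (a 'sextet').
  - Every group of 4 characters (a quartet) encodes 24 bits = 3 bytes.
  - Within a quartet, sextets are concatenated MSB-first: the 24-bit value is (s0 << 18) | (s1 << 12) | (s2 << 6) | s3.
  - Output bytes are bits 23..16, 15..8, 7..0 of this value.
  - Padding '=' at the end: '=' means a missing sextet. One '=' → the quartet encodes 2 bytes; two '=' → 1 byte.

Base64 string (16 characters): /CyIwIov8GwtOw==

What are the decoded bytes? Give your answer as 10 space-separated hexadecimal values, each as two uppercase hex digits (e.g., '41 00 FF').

After char 0 ('/'=63): chars_in_quartet=1 acc=0x3F bytes_emitted=0
After char 1 ('C'=2): chars_in_quartet=2 acc=0xFC2 bytes_emitted=0
After char 2 ('y'=50): chars_in_quartet=3 acc=0x3F0B2 bytes_emitted=0
After char 3 ('I'=8): chars_in_quartet=4 acc=0xFC2C88 -> emit FC 2C 88, reset; bytes_emitted=3
After char 4 ('w'=48): chars_in_quartet=1 acc=0x30 bytes_emitted=3
After char 5 ('I'=8): chars_in_quartet=2 acc=0xC08 bytes_emitted=3
After char 6 ('o'=40): chars_in_quartet=3 acc=0x30228 bytes_emitted=3
After char 7 ('v'=47): chars_in_quartet=4 acc=0xC08A2F -> emit C0 8A 2F, reset; bytes_emitted=6
After char 8 ('8'=60): chars_in_quartet=1 acc=0x3C bytes_emitted=6
After char 9 ('G'=6): chars_in_quartet=2 acc=0xF06 bytes_emitted=6
After char 10 ('w'=48): chars_in_quartet=3 acc=0x3C1B0 bytes_emitted=6
After char 11 ('t'=45): chars_in_quartet=4 acc=0xF06C2D -> emit F0 6C 2D, reset; bytes_emitted=9
After char 12 ('O'=14): chars_in_quartet=1 acc=0xE bytes_emitted=9
After char 13 ('w'=48): chars_in_quartet=2 acc=0x3B0 bytes_emitted=9
Padding '==': partial quartet acc=0x3B0 -> emit 3B; bytes_emitted=10

Answer: FC 2C 88 C0 8A 2F F0 6C 2D 3B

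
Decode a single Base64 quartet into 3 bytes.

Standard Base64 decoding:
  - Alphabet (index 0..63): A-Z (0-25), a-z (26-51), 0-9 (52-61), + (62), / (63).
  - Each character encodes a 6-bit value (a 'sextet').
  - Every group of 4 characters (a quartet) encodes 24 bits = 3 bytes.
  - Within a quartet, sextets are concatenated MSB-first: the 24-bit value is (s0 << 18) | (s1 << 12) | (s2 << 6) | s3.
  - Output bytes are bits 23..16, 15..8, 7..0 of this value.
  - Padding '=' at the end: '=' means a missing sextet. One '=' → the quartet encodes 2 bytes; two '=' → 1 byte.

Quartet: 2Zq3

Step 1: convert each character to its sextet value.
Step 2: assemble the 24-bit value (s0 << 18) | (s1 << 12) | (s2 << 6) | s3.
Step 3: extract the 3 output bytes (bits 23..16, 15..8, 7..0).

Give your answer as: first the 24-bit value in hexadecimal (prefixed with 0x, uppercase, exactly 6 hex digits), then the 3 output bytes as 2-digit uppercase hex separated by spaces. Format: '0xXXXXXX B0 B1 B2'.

Sextets: 2=54, Z=25, q=42, 3=55
24-bit: (54<<18) | (25<<12) | (42<<6) | 55
      = 0xD80000 | 0x019000 | 0x000A80 | 0x000037
      = 0xD99AB7
Bytes: (v>>16)&0xFF=D9, (v>>8)&0xFF=9A, v&0xFF=B7

Answer: 0xD99AB7 D9 9A B7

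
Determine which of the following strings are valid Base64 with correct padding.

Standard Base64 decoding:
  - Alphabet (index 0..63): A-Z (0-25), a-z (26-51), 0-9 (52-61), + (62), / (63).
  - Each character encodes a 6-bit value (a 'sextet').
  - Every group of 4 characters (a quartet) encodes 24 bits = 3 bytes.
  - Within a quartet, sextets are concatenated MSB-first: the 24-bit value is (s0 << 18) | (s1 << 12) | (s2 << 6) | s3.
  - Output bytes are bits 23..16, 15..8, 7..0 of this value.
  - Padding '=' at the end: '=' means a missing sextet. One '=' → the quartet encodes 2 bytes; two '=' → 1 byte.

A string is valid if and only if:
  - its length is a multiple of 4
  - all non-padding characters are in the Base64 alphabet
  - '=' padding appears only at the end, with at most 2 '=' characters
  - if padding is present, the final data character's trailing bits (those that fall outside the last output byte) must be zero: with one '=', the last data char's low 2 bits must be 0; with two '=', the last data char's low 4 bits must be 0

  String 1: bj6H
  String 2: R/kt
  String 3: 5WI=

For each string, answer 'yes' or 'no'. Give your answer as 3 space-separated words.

Answer: yes yes yes

Derivation:
String 1: 'bj6H' → valid
String 2: 'R/kt' → valid
String 3: '5WI=' → valid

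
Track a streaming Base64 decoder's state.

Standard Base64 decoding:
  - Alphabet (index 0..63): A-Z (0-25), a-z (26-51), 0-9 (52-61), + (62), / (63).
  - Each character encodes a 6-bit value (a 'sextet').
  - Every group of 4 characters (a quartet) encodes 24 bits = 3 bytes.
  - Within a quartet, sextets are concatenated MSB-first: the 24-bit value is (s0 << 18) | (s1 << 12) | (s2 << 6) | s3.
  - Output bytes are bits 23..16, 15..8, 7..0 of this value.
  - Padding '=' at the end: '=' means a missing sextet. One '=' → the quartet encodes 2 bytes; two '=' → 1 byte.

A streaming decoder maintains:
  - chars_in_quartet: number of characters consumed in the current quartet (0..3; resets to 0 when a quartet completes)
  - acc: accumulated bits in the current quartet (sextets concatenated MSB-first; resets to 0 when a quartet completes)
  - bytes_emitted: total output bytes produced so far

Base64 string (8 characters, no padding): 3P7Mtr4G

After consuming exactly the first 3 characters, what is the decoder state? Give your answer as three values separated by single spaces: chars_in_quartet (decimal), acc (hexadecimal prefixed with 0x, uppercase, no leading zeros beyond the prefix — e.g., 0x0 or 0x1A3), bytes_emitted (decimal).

After char 0 ('3'=55): chars_in_quartet=1 acc=0x37 bytes_emitted=0
After char 1 ('P'=15): chars_in_quartet=2 acc=0xDCF bytes_emitted=0
After char 2 ('7'=59): chars_in_quartet=3 acc=0x373FB bytes_emitted=0

Answer: 3 0x373FB 0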